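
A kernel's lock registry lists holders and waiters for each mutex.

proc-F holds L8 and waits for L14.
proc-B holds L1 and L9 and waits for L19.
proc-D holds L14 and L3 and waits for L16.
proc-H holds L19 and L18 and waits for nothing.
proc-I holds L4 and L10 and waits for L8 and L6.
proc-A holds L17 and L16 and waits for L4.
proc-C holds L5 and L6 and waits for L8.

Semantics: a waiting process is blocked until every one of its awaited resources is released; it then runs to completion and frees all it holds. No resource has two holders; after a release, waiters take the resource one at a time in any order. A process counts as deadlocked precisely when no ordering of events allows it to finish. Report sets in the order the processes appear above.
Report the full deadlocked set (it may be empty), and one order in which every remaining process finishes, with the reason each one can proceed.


The deadlocked set is proc-F, proc-D, proc-I, proc-A and proc-C.
Key observation: the knot is the closed ring of waits proc-F -> proc-D -> proc-A -> proc-I -> proc-F; proc-C is caught in further circular waits.
One completion order for the rest: proc-H, proc-B.
Step-by-step check:
  proc-H waits on nothing -> runs at once and releases L19 and L18
  run proc-B (all its waits — L19 — are resolved); releases L1 and L9


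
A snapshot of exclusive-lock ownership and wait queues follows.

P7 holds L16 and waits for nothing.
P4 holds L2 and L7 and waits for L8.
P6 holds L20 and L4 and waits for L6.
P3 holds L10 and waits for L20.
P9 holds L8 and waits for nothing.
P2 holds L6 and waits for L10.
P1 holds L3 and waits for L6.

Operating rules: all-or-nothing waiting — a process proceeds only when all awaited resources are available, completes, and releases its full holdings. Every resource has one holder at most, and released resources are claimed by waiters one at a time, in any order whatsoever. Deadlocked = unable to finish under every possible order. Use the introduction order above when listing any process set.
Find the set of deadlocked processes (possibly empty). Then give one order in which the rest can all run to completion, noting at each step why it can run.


Deadlocked: P6, P3, P2 and P1.
Key observation: nobody on the ring P6 -> P2 -> P3 -> P6 can start until another member finishes, which never happens; P1 waits into the deadlock from upstream.
A valid finishing order for the others: P9, P4, P7.
Verifying each step:
  P9: no waits; runs immediately, freeing L8
  P4: everything it awaited (L8) is free; runs, freeing L2 and L7
  P7: no waits; runs immediately, freeing L16


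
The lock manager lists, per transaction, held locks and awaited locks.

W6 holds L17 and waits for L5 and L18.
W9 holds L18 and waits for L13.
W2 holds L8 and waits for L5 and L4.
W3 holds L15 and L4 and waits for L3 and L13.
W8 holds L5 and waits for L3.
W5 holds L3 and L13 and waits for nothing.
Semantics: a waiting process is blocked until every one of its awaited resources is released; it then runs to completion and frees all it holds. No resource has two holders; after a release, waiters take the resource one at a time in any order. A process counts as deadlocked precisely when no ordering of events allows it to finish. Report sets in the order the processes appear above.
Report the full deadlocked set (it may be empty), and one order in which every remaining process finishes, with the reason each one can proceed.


No process is deadlocked.
Key observation: no waiting chain loops back on itself — every chain ends at a process that waits on nothing, so everyone eventually runs.
The rest can finish in the order W5, W3, W9, W8, W2, W6.
Walking it through:
  W5 waits on nothing -> runs at once and releases L3 and L13
  run W3 (all its waits — L3 and L13 — are resolved); releases L15 and L4
  run W9 (all its waits — L13 — are resolved); releases L18
  run W8 (all its waits — L3 — are resolved); releases L5
  run W2 (all its waits — L5 and L4 — are resolved); releases L8
  run W6 (all its waits — L5 and L18 — are resolved); releases L17


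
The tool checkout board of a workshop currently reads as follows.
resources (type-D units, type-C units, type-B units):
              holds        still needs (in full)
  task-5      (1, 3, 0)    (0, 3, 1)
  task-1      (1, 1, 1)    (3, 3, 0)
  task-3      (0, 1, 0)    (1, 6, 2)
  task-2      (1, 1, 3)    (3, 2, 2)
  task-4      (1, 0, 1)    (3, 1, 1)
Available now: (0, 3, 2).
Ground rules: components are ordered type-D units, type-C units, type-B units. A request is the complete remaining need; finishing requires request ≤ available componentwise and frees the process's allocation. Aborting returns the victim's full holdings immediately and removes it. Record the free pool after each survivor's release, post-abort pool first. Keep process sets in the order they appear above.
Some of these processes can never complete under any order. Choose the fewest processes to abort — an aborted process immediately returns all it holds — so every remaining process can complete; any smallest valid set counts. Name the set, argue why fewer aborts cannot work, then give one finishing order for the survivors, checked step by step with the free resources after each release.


The answer: abort task-1 and task-2.
Key observation: the returned (2, 2, 4) from task-1 and task-2 is what brings task-4 — unrunnable before, under any order — into play at step 3.
No one abort is enough; case by case: task-5 alone leaves task-1 blocked (short on type-D units); task-1 alone leaves task-2 blocked (short on type-D units); task-3 alone leaves task-1 blocked (short on type-D units); task-2 alone leaves task-1 blocked (short on type-D units); task-4 alone leaves task-1 blocked (short on type-D units).
Survivors finish in the order: task-5, task-3, task-4. Walking it through (pool after the aborts first):
  pool = (2, 5, 6)
  run task-5 (needs (0, 3, 1), free (2, 5, 6)); after release of (1, 3, 0) the pool is (3, 8, 6)
  run task-3 (needs (1, 6, 2), free (3, 8, 6)); after release of (0, 1, 0) the pool is (3, 9, 6)
  run task-4 (needs (3, 1, 1), free (3, 9, 6)); after release of (1, 0, 1) the pool is (4, 9, 7)


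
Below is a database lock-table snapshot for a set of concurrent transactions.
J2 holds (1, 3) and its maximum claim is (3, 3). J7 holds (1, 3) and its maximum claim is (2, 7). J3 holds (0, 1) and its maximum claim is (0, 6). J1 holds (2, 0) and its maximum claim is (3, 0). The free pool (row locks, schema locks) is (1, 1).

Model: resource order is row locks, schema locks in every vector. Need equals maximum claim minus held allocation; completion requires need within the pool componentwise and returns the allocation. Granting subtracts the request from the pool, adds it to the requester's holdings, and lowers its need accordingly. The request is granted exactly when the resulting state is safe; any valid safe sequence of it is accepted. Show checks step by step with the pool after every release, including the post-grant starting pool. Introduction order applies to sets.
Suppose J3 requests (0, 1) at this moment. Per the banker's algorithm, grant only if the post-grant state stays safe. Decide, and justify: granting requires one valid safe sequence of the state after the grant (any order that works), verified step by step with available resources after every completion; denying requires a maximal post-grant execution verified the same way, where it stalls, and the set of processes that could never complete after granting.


DENY — the pretend-granted state is unsafe.
Key observation: schema locks is the bottleneck — with J1, J2 done the pool holds (4, 3), short of every remaining need.
Pretend the grant happened; the run J1, J2 goes as far as possible. Step-by-step check:
  pool = (1, 0)
  J1 needs (1, 0) <= (1, 0) -> finishes; pool += (2, 0) = (3, 0)
  J2 needs (2, 0) <= (3, 0) -> finishes; pool += (1, 3) = (4, 3)
  J7 cannot run: need (1, 4) vs free (4, 3) (insufficient schema locks)
  J3 cannot run: need (0, 4) vs free (4, 3) (insufficient schema locks)
Processes that could never finish after the grant: J7 and J3.


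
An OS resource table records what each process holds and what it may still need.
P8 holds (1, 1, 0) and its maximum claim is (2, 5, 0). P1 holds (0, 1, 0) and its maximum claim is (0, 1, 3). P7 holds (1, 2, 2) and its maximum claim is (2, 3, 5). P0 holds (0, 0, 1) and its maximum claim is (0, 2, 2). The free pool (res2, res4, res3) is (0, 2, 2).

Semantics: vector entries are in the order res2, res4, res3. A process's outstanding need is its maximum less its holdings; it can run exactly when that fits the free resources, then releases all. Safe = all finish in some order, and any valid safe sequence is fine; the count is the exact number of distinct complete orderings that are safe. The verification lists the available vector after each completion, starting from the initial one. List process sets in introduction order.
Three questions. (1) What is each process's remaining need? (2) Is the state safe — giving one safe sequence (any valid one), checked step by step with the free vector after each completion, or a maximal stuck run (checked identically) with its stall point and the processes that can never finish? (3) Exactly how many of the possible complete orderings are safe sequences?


(1) Need matrix, components ordered res2, res4, res3:
  P8: (1, 4, 0)
  P1: (0, 0, 3)
  P7: (1, 1, 3)
  P0: (0, 2, 1)
(2) The state is UNSAFE.
Key observation: no order helps: past P0, P1, the free pool tops out at (0, 3, 3), below what each blocked process needs in res2.
A maximal execution: P0, P1 — then nothing else fits. Step-by-step check:
  pool = (0, 2, 2)
  run P0 (needs (0, 2, 1), free (0, 2, 2)); after release of (0, 0, 1) the pool is (0, 2, 3)
  run P1 (needs (0, 0, 3), free (0, 2, 3)); after release of (0, 1, 0) the pool is (0, 3, 3)
  P8 still needs (1, 4, 0) but only (0, 3, 3) is free — short on res2 and res4
  P7 still needs (1, 1, 3) but only (0, 3, 3) is free — short on res2
Permanently blocked: P8 and P7.
(3) Exactly 0 of the possible complete orderings are safe sequences.


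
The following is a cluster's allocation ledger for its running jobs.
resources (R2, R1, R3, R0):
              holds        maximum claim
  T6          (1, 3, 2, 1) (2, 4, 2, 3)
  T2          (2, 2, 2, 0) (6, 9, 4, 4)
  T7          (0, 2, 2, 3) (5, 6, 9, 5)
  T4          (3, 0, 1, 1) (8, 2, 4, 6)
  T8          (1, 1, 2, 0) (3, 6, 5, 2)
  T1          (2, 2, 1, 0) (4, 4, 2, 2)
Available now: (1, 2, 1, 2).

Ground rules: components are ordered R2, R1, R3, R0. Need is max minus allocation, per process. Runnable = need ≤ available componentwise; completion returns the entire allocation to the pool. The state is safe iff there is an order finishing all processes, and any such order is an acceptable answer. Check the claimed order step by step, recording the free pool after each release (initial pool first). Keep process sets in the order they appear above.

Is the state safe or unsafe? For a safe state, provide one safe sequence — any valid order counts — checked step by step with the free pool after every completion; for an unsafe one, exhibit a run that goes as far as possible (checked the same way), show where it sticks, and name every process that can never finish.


The state is UNSAFE.
Key observation: after T6, T8, T1 the pool peaks at (5, 8, 6, 3), and each blocked process is short somewhere: T2 on R0; T7 on R3; T4 on R0.
The run T6, T8, T1 cannot be extended any further. Walking it through:
  pool = (1, 2, 1, 2)
  T6 needs (1, 1, 0, 2) <= (1, 2, 1, 2) -> finishes; pool += (1, 3, 2, 1) = (2, 5, 3, 3)
  T8 needs (2, 5, 3, 2) <= (2, 5, 3, 3) -> finishes; pool += (1, 1, 2, 0) = (3, 6, 5, 3)
  T1 needs (2, 2, 1, 2) <= (3, 6, 5, 3) -> finishes; pool += (2, 2, 1, 0) = (5, 8, 6, 3)
  T2 cannot run: need (4, 7, 2, 4) vs free (5, 8, 6, 3) (insufficient R0)
  T7 cannot run: need (5, 4, 7, 2) vs free (5, 8, 6, 3) (insufficient R3)
  T4 cannot run: need (5, 2, 3, 5) vs free (5, 8, 6, 3) (insufficient R0)
Processes that can never finish: T2, T7 and T4.


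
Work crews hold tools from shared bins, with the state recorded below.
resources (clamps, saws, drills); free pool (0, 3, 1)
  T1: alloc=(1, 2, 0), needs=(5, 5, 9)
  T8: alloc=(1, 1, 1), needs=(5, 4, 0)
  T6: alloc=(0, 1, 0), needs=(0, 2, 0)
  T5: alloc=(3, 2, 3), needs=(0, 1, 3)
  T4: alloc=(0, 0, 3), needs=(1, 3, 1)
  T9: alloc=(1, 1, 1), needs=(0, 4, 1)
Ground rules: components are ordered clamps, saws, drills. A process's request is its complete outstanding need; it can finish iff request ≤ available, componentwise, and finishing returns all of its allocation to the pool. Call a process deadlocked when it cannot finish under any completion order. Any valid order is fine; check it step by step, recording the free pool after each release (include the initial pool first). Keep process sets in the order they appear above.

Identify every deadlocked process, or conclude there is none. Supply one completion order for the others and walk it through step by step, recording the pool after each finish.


Deadlocked: T1 and T8.
Key observation: T6, T9, T4, T5 can finish, but then (4, 7, 8) is all there is, and the blocked group's clamps demands exceed it.
The rest can finish in the order T6, T9, T4, T5. Check, step by step:
  pool = (0, 3, 1)
  run T6 (needs (0, 2, 0), free (0, 3, 1)); after release of (0, 1, 0) the pool is (0, 4, 1)
  run T9 (needs (0, 4, 1), free (0, 4, 1)); after release of (1, 1, 1) the pool is (1, 5, 2)
  run T4 (needs (1, 3, 1), free (1, 5, 2)); after release of (0, 0, 3) the pool is (1, 5, 5)
  run T5 (needs (0, 1, 3), free (1, 5, 5)); after release of (3, 2, 3) the pool is (4, 7, 8)
The blocked processes can never fit:
  T1 still needs (5, 5, 9) but only (4, 7, 8) is free — short on clamps and drills
  T8 still needs (5, 4, 0) but only (4, 7, 8) is free — short on clamps


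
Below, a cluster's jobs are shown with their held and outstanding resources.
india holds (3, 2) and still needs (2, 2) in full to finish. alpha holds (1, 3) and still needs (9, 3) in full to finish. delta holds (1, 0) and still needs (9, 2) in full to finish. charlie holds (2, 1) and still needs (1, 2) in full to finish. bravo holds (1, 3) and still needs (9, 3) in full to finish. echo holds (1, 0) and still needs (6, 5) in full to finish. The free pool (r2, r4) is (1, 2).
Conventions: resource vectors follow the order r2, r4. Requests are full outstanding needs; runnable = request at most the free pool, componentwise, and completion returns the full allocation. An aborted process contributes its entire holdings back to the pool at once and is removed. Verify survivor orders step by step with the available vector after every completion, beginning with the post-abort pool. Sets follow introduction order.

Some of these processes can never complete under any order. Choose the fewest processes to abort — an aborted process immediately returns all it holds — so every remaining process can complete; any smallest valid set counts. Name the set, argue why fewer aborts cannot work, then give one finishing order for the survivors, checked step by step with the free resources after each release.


The answer: abort alpha and delta.
Key observation: bravo was stuck for good until alpha and delta gave back (2, 3); in the order shown it finishes at step 4.
No one abort is enough; case by case: india alone leaves alpha blocked (short on r2); alpha alone leaves delta blocked (short on r2); delta alone leaves alpha blocked (short on r2); charlie alone leaves alpha blocked (short on r2); bravo alone leaves alpha blocked (short on r2); echo alone leaves alpha blocked (short on r2).
Survivors finish in the order: india, charlie, echo, bravo. Check, step by step (pool after the aborts first):
  pool = (3, 5)
  run india (needs (2, 2), free (3, 5)); after release of (3, 2) the pool is (6, 7)
  run charlie (needs (1, 2), free (6, 7)); after release of (2, 1) the pool is (8, 8)
  run echo (needs (6, 5), free (8, 8)); after release of (1, 0) the pool is (9, 8)
  run bravo (needs (9, 3), free (9, 8)); after release of (1, 3) the pool is (10, 11)


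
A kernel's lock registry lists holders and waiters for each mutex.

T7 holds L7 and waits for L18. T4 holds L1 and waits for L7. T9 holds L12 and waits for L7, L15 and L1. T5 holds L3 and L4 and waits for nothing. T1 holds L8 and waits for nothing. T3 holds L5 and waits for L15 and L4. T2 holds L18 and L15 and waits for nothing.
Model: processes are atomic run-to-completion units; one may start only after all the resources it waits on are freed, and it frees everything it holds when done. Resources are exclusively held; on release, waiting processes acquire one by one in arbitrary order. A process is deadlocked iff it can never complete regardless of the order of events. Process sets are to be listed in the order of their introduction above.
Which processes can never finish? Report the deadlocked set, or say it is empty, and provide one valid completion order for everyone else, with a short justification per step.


No process is deadlocked.
Key observation: the wait graph is acyclic; completion cascades from the unblocked processes through everyone else.
The rest can finish in the order T1, T2, T5, T7, T4, T9, T3.
Walking it through:
  T1: no waits; runs immediately, freeing L8
  T2: no waits; runs immediately, freeing L18 and L15
  T5: no waits; runs immediately, freeing L3 and L4
  T7: everything it awaited (L18) is free; runs, freeing L7
  T4: everything it awaited (L7) is free; runs, freeing L1
  T9: everything it awaited (L7, L15 and L1) is free; runs, freeing L12
  T3: everything it awaited (L15 and L4) is free; runs, freeing L5


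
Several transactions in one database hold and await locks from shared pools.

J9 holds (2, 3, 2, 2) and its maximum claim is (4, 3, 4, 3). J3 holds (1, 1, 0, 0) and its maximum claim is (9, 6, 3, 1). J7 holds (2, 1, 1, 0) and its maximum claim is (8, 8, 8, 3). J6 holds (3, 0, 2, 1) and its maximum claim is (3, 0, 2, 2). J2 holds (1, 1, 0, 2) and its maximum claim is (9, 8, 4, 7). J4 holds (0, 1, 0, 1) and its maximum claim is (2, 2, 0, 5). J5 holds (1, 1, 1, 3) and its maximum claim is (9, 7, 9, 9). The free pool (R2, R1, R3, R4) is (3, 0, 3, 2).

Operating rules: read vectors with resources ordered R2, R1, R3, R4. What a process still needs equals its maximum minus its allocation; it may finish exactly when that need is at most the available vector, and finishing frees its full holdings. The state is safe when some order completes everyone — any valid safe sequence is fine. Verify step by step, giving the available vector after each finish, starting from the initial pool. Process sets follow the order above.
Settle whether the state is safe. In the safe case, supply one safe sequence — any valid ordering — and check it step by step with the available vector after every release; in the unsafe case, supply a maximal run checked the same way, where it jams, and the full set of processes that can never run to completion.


UNSAFE.
Key observation: the wall is R1: completing J9, J6, J4 brings the pool only to (8, 4, 7, 6), and all the rest need more.
The run J9, J6, J4 cannot be extended any further. Walking it through:
  pool = (3, 0, 3, 2)
  J9 needs (2, 0, 2, 1) <= (3, 0, 3, 2) -> finishes; pool += (2, 3, 2, 2) = (5, 3, 5, 4)
  J6 needs (0, 0, 0, 1) <= (5, 3, 5, 4) -> finishes; pool += (3, 0, 2, 1) = (8, 3, 7, 5)
  J4 needs (2, 1, 0, 4) <= (8, 3, 7, 5) -> finishes; pool += (0, 1, 0, 1) = (8, 4, 7, 6)
  J3 still needs (8, 5, 3, 1) but only (8, 4, 7, 6) is free — short on R1
  J7 still needs (6, 7, 7, 3) but only (8, 4, 7, 6) is free — short on R1
  J2 still needs (8, 7, 4, 5) but only (8, 4, 7, 6) is free — short on R1
  J5 still needs (8, 6, 8, 6) but only (8, 4, 7, 6) is free — short on R1 and R3
Permanently blocked: J3, J7, J2 and J5.


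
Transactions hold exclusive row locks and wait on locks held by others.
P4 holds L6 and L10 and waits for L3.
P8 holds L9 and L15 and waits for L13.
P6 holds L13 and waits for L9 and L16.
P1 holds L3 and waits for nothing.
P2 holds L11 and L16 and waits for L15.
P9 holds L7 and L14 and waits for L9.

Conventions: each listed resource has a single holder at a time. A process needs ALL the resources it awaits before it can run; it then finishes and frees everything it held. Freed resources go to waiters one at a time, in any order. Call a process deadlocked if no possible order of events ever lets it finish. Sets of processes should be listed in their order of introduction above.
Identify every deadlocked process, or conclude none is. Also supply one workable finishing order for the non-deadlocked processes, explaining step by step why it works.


Deadlocked: P8, P6, P2 and P9.
Key observation: along P8 -> P6 -> P8, each member waits on what the next one holds — a deadlock; P2 is caught in further circular waits and P9 waits into the deadlock from upstream.
A valid finishing order for the others: P1, P4.
Verifying each step:
  P1: no waits; runs immediately, freeing L3
  run P4 (all its waits — L3 — are resolved); releases L6 and L10


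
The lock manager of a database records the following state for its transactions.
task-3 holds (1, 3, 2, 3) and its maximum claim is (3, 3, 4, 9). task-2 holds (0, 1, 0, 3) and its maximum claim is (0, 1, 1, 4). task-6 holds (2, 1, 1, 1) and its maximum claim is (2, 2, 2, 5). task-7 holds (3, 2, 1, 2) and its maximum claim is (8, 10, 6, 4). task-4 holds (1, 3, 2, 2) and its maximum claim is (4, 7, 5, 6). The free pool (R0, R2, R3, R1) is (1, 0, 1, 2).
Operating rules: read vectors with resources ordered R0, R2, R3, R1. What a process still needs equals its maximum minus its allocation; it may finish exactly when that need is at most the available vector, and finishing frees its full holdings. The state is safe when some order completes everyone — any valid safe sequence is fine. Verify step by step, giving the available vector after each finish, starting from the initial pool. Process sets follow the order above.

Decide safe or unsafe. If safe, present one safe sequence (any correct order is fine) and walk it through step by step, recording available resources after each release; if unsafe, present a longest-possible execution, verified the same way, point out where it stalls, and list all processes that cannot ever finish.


SAFE. One safe sequence: task-2, task-6, task-3, task-4, task-7.
Key observation: reading the order forward, task-2 is the first process whose need (0, 0, 1, 1) meets the free pool (1, 0, 1, 2) exactly on a resource it requests.
Step-by-step check:
  pool = (1, 0, 1, 2)
  task-2 needs (0, 0, 1, 1) <= (1, 0, 1, 2) -> finishes; pool += (0, 1, 0, 3) = (1, 1, 1, 5)
  task-6 needs (0, 1, 1, 4) <= (1, 1, 1, 5) -> finishes; pool += (2, 1, 1, 1) = (3, 2, 2, 6)
  task-3 needs (2, 0, 2, 6) <= (3, 2, 2, 6) -> finishes; pool += (1, 3, 2, 3) = (4, 5, 4, 9)
  task-4 needs (3, 4, 3, 4) <= (4, 5, 4, 9) -> finishes; pool += (1, 3, 2, 2) = (5, 8, 6, 11)
  task-7 needs (5, 8, 5, 2) <= (5, 8, 6, 11) -> finishes; pool += (3, 2, 1, 2) = (8, 10, 7, 13)


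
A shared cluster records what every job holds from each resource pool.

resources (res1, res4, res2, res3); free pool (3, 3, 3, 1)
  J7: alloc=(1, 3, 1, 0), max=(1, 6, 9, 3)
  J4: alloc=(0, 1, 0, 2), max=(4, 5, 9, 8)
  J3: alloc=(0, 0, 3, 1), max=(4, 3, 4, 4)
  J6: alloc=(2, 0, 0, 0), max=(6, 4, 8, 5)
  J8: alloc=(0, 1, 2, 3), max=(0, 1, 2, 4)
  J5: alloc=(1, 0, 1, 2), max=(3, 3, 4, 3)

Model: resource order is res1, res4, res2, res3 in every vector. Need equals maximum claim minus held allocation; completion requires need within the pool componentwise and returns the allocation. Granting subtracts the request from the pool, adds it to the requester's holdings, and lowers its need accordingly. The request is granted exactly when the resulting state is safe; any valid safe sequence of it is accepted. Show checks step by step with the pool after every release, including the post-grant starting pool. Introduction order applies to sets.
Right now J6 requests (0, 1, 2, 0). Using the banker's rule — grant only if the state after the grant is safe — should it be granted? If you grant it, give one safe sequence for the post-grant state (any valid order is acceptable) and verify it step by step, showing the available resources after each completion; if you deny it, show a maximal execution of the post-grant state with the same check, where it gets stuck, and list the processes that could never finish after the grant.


GRANT: granting preserves safety; a valid post-grant sequence is J8, J5, J3, J6, J4, J7.
Key observation: the grant leaves (3, 2, 1, 1) free — enough for J8, whose release restarts the cascade.
Step-by-step check of the post-grant state:
  pool = (3, 2, 1, 1)
  run J8 (needs (0, 0, 0, 1), free (3, 2, 1, 1)); after release of (0, 1, 2, 3) the pool is (3, 3, 3, 4)
  run J5 (needs (2, 3, 3, 1), free (3, 3, 3, 4)); after release of (1, 0, 1, 2) the pool is (4, 3, 4, 6)
  run J3 (needs (4, 3, 1, 3), free (4, 3, 4, 6)); after release of (0, 0, 3, 1) the pool is (4, 3, 7, 7)
  run J6 (needs (4, 3, 6, 5), free (4, 3, 7, 7)); after release of (2, 1, 2, 0) the pool is (6, 4, 9, 7)
  run J4 (needs (4, 4, 9, 6), free (6, 4, 9, 7)); after release of (0, 1, 0, 2) the pool is (6, 5, 9, 9)
  run J7 (needs (0, 3, 8, 3), free (6, 5, 9, 9)); after release of (1, 3, 1, 0) the pool is (7, 8, 10, 9)


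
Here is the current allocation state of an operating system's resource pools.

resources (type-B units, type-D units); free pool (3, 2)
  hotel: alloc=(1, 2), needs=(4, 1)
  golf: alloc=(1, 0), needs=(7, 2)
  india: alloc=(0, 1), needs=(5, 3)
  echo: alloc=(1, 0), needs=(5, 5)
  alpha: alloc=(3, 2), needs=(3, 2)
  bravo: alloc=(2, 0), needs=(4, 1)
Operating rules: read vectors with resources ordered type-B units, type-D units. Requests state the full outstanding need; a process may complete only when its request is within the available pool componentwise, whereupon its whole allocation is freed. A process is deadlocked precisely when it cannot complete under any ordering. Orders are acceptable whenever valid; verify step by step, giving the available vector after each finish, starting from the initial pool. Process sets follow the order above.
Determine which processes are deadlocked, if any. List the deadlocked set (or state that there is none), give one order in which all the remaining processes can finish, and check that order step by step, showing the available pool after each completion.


Nothing here is deadlocked.
Key observation: alpha leads a chain of completions in which each release enables another process.
The rest can finish in the order alpha, bravo, hotel, echo, golf, india. Step-by-step check:
  pool = (3, 2)
  alpha: need (3, 2) fits (3, 2); releases (3, 2), pool now (6, 4)
  bravo: need (4, 1) fits (6, 4); releases (2, 0), pool now (8, 4)
  hotel: need (4, 1) fits (8, 4); releases (1, 2), pool now (9, 6)
  echo: need (5, 5) fits (9, 6); releases (1, 0), pool now (10, 6)
  golf: need (7, 2) fits (10, 6); releases (1, 0), pool now (11, 6)
  india: need (5, 3) fits (11, 6); releases (0, 1), pool now (11, 7)


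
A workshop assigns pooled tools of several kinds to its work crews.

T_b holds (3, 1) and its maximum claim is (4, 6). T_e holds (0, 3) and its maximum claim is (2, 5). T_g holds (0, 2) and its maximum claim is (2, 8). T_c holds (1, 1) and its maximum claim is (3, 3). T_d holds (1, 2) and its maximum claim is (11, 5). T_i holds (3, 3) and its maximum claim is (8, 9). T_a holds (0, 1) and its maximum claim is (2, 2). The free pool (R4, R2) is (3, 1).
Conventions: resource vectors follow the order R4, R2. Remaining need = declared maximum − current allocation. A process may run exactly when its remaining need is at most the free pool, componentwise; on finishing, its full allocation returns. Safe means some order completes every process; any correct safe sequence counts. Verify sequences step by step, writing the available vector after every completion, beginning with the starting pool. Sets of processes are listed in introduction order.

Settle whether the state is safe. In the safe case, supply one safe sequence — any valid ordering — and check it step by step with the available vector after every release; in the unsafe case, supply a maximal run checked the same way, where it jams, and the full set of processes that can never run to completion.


SAFE — a valid safe sequence is T_a, T_e, T_b, T_c, T_i, T_g, T_d.
Key observation: reading the order forward, T_a is the first process whose need (2, 1) meets the free pool (3, 1) exactly on a resource it requests.
Walking it through:
  pool = (3, 1)
  T_a: need (2, 1) fits (3, 1); releases (0, 1), pool now (3, 2)
  T_e: need (2, 2) fits (3, 2); releases (0, 3), pool now (3, 5)
  T_b: need (1, 5) fits (3, 5); releases (3, 1), pool now (6, 6)
  T_c: need (2, 2) fits (6, 6); releases (1, 1), pool now (7, 7)
  T_i: need (5, 6) fits (7, 7); releases (3, 3), pool now (10, 10)
  T_g: need (2, 6) fits (10, 10); releases (0, 2), pool now (10, 12)
  T_d: need (10, 3) fits (10, 12); releases (1, 2), pool now (11, 14)


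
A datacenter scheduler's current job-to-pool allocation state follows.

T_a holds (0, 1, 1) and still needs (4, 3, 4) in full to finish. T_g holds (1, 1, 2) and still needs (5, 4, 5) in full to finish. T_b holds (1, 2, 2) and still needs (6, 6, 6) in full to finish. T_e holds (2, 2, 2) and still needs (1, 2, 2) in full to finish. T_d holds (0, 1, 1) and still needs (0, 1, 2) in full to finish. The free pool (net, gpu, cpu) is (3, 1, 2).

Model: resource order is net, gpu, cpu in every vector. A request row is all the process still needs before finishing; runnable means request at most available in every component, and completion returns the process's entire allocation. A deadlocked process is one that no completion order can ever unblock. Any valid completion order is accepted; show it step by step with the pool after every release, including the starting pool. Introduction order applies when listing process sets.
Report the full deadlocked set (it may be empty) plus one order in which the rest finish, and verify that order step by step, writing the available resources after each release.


Nothing here is deadlocked.
Key observation: there is always a runnable process — T_d first — so the state unwinds completely.
A valid finishing order for the others: T_d, T_e, T_a, T_g, T_b. Check, step by step:
  pool = (3, 1, 2)
  T_d: need (0, 1, 2) fits (3, 1, 2); releases (0, 1, 1), pool now (3, 2, 3)
  T_e: need (1, 2, 2) fits (3, 2, 3); releases (2, 2, 2), pool now (5, 4, 5)
  T_a: need (4, 3, 4) fits (5, 4, 5); releases (0, 1, 1), pool now (5, 5, 6)
  T_g: need (5, 4, 5) fits (5, 5, 6); releases (1, 1, 2), pool now (6, 6, 8)
  T_b: need (6, 6, 6) fits (6, 6, 8); releases (1, 2, 2), pool now (7, 8, 10)


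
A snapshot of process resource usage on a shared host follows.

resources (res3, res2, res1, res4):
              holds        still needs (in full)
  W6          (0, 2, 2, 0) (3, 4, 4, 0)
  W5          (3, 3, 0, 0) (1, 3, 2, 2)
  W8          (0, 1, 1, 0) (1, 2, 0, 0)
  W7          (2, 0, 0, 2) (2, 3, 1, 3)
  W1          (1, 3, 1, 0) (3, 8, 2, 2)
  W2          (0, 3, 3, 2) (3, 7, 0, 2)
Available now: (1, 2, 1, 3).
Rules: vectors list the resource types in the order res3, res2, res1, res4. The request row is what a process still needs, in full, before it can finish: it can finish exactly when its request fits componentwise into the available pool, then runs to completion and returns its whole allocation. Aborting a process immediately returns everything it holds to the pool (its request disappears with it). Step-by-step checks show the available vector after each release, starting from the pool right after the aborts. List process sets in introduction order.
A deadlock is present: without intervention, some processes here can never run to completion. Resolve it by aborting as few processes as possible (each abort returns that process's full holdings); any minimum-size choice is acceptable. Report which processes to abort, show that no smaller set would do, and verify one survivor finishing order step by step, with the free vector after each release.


Abort W1.
Key observation: W2 had no path to completion before; after the abort of W1 ((1, 3, 1, 0) returned), step 3 is where it fits.
Why nothing smaller works: aborting no one leaves the state deadlocked as given.
The survivors complete as W5, W7, W2, W8, W6. Walking it through (starting from the post-abort pool):
  pool = (2, 5, 2, 3)
  run W5 (needs (1, 3, 2, 2), free (2, 5, 2, 3)); after release of (3, 3, 0, 0) the pool is (5, 8, 2, 3)
  run W7 (needs (2, 3, 1, 3), free (5, 8, 2, 3)); after release of (2, 0, 0, 2) the pool is (7, 8, 2, 5)
  run W2 (needs (3, 7, 0, 2), free (7, 8, 2, 5)); after release of (0, 3, 3, 2) the pool is (7, 11, 5, 7)
  run W8 (needs (1, 2, 0, 0), free (7, 11, 5, 7)); after release of (0, 1, 1, 0) the pool is (7, 12, 6, 7)
  run W6 (needs (3, 4, 4, 0), free (7, 12, 6, 7)); after release of (0, 2, 2, 0) the pool is (7, 14, 8, 7)


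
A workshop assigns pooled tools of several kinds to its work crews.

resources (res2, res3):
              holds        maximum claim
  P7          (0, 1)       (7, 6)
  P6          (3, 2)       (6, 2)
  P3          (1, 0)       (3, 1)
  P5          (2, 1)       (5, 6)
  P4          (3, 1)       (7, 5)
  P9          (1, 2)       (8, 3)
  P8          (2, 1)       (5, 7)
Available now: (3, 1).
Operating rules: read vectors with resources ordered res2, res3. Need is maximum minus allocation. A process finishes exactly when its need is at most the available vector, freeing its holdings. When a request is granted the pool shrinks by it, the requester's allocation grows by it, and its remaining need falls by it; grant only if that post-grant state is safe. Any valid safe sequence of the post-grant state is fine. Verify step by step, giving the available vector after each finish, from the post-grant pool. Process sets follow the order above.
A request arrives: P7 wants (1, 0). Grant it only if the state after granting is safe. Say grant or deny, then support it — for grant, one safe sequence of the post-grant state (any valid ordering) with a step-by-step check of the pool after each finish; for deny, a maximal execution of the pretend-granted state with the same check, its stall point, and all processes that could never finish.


DENY. Granting would leave the state unsafe.
Key observation: after P3, P6 the pool peaks at (6, 3), and each blocked process is short somewhere: P7 on res3; P5 on res3; P4 on res3; P9 on res2; P8 on res3.
On the post-grant state, P3, P6 is a maximal run — nothing extends it. Step-by-step check:
  pool = (2, 1)
  P3 needs (2, 1) <= (2, 1) -> finishes; pool += (1, 0) = (3, 1)
  P6 needs (3, 0) <= (3, 1) -> finishes; pool += (3, 2) = (6, 3)
  P7 still needs (6, 5) but only (6, 3) is free — short on res3
  P5 still needs (3, 5) but only (6, 3) is free — short on res3
  P4 still needs (4, 4) but only (6, 3) is free — short on res3
  P9 still needs (7, 1) but only (6, 3) is free — short on res2
  P8 still needs (3, 6) but only (6, 3) is free — short on res3
Post-grant, the permanently blocked set is P7, P5, P4, P9 and P8.


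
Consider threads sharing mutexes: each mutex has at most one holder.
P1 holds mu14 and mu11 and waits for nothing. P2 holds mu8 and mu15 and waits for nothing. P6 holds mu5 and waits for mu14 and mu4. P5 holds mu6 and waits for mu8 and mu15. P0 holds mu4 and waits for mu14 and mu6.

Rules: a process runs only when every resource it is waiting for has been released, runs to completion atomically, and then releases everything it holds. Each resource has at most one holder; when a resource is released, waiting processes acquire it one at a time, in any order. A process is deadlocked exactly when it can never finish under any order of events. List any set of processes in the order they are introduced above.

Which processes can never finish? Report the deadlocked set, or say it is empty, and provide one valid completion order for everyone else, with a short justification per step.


The deadlocked set is empty.
Key observation: every chain of waits terminates; starting from the processes that wait on nothing, all the rest unlock in turn.
One completion order for the rest: P1, P2, P5, P0, P6.
Check, step by step:
  P1 waits on nothing -> runs at once and releases mu14 and mu11
  P2 waits on nothing -> runs at once and releases mu8 and mu15
  P5: everything it awaited (mu8 and mu15) is free; runs, freeing mu6
  P0: everything it awaited (mu14 and mu6) is free; runs, freeing mu4
  P6: everything it awaited (mu14 and mu4) is free; runs, freeing mu5


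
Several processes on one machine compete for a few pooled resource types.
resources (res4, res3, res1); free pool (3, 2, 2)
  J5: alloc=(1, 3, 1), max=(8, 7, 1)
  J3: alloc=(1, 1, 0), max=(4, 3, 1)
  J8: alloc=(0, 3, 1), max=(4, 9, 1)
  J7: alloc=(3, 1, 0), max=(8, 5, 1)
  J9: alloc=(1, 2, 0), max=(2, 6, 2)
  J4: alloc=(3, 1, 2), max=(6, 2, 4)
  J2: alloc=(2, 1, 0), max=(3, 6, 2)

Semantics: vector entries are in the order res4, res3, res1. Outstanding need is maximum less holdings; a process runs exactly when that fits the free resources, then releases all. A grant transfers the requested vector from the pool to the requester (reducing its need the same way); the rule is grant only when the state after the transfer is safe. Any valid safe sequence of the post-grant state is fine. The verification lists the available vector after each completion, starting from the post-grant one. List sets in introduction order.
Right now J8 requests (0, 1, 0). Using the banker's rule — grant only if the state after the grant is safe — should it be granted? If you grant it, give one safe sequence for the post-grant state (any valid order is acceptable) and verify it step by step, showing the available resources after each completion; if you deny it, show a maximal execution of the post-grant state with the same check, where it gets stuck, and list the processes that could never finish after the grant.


DENY: after the grant no complete ordering would exist.
Key observation: J4, J3 can finish, but then (7, 3, 4) is all there is, and the blocked group's res3 demands exceed it.
Pretend the grant happened; the run J4, J3 goes as far as possible. Walking it through:
  pool = (3, 1, 2)
  run J4 (needs (3, 1, 2), free (3, 1, 2)); after release of (3, 1, 2) the pool is (6, 2, 4)
  run J3 (needs (3, 2, 1), free (6, 2, 4)); after release of (1, 1, 0) the pool is (7, 3, 4)
  J5 cannot run: need (7, 4, 0) vs free (7, 3, 4) (insufficient res3)
  J8 cannot run: need (4, 5, 0) vs free (7, 3, 4) (insufficient res3)
  J7 cannot run: need (5, 4, 1) vs free (7, 3, 4) (insufficient res3)
  J9 cannot run: need (1, 4, 2) vs free (7, 3, 4) (insufficient res3)
  J2 cannot run: need (1, 5, 2) vs free (7, 3, 4) (insufficient res3)
Processes that could never finish after the grant: J5, J8, J7, J9 and J2.


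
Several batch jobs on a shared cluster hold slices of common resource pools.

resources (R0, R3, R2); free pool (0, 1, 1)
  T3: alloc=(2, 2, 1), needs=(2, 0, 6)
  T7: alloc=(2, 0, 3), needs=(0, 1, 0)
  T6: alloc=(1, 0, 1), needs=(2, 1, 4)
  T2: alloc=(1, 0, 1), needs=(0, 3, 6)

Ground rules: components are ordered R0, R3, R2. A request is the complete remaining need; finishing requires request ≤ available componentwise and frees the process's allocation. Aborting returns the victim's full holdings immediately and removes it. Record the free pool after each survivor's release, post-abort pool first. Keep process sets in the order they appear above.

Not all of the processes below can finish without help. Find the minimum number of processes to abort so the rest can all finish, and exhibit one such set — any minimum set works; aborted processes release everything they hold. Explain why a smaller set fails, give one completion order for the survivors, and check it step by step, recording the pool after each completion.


Minimum abort set: T3.
Key observation: before aborting T3, T2 was permanently blocked — no order could ever run it; afterwards it completes at step 3.
No smaller set exists: with zero aborts the deadlock remains.
One survivor order: T7, T6, T2. Check, step by step (post-abort pool first):
  pool = (2, 3, 2)
  T7 needs (0, 1, 0) <= (2, 3, 2) -> finishes; pool += (2, 0, 3) = (4, 3, 5)
  T6 needs (2, 1, 4) <= (4, 3, 5) -> finishes; pool += (1, 0, 1) = (5, 3, 6)
  T2 needs (0, 3, 6) <= (5, 3, 6) -> finishes; pool += (1, 0, 1) = (6, 3, 7)
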